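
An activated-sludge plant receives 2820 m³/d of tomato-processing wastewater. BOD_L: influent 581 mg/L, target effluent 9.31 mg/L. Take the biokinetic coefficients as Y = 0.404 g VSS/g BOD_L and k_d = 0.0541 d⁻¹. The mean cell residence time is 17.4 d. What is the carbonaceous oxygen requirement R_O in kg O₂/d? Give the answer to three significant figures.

Y_obs = Y / (1 + k_d θ_c) = 0.404 / (1 + 0.0541 × 17.4) = 0.404 / 1.941 = 0.2081.
Q·(S₀ − S) = 2820 × (581 − 9.31) × 10⁻³ = 1612 kg/d removed.
Biomass synthesised: P_X = Y_obs × 1612 = 335.5 kg VSS/d.
R_O = Q·ΔS − 1.42 P_X = 1612 − 476.4 = 1136 kg O₂/d.

R_O ≈ 1140 kg O₂/d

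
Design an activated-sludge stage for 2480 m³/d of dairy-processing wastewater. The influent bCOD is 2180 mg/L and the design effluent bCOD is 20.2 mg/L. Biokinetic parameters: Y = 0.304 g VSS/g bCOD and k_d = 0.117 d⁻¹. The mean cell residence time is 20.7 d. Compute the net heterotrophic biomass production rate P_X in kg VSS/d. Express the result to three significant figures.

P_X ≈ 476 kg VSS/d

Correct the yield for decay: Y_obs = Y/(1 + k_d θ_c) = 0.304 / (1 + 0.117 × 20.7) = 0.304 / 3.422 = 0.08884.
ΔS = 2180 − 20.2 = 2160 mg/L, so the substrate removal rate is 2480 × 2160/1000 = 5356 kg bCOD/d.
P_X = Y_obs · Q(S₀ − S) = 0.08884 × 5356 = 475.9 kg VSS/d.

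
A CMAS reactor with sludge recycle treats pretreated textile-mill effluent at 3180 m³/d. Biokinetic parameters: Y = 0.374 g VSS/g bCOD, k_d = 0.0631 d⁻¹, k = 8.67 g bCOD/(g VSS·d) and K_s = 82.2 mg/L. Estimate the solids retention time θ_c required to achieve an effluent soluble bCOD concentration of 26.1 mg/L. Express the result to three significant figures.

θ_c ≈ 1.39 d

At the target effluent, Y k S/(K_s+S) = 0.374×8.67×26.1/108.3 = 0.7815 d⁻¹.
Then 1/θ_c = μ − k_d = 0.7815 − 0.0631 = 0.7184 d⁻¹, giving θ_c = 1.392 d.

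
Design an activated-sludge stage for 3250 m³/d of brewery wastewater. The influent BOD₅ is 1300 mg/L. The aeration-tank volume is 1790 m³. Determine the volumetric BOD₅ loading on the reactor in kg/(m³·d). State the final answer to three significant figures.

L_v ≈ 2.36 kg BOD₅/(m³·d)

Volumetric loading L_v = Q·S₀ / V = 3250 × 1300 g/m³ / 1790 m³ = 2360 g/(m³·d) = 2.360 kg BOD₅/(m³·d).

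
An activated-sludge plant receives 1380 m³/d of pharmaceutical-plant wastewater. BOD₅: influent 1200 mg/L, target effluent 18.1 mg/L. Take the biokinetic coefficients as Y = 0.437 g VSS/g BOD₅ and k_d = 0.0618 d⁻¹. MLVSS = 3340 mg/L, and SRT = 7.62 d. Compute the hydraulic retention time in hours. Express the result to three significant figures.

τ ≈ 19.2 h

Rearranging the biomass balance for a CMAS with decay, V = Y·Q·ΔS·θ_c / [X·(1+k_d θ_c)] = 0.437 × 1380 × (1200 − 18.1) × 7.62 / [3340 × (1 + 0.0618 × 7.62)] = 5.43×10^6 / 4913 = 1106 m³.
HRT = V/Q = 1106 m³ / 1380 m³·d⁻¹ = 0.8011 d × 24 = 19.23 h.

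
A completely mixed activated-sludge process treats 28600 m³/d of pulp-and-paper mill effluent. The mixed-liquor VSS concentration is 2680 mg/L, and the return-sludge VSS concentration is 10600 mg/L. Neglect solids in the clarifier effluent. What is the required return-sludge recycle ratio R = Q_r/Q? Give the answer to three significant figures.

R ≈ 0.338

Solids balance on the clarifier gives (1+R)X = R·X_r, so R = X/(X_r − X) = 2680 / (10600 − 2680) = 0.3384.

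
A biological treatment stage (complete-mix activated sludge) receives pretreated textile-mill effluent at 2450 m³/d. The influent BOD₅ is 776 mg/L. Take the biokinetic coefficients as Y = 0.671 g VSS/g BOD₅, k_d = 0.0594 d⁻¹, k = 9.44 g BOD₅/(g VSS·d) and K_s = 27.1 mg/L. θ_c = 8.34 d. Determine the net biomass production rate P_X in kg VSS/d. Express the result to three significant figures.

P_X ≈ 852 kg VSS/d

From the Monod/SRT balance for a CMAS, S = K_s·(1+k_d θ_c)/[θ_c·(Y k − k_d) − 1] = 27.1 × (1 + 0.0594 × 8.34) / [8.34 × (0.671 × 9.44 − 0.0594) − 1] = 40.53 / 51.33 = 0.7895 mg/L.
Y_obs = Y / (1 + k_d θ_c) = 0.671 / (1 + 0.0594 × 8.34) = 0.671 / 1.495 = 0.4487.
Mass of BOD₅ removed per day: Q(S₀ − S) = 2450 × 775.2 g/m³ = 1899 kg/d.
Net biomass production P_X = Y_obs × Q·(S₀ − S) = 0.4487 × 1899 = 852.2 kg VSS/d.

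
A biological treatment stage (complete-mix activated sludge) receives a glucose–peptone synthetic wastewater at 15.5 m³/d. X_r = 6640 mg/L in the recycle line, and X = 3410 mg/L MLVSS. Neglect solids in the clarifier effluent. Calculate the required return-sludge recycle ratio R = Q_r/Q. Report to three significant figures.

R ≈ 1.06

R = Q_r/Q = X/(X_r − X) = 3410 / (6640 − 3410) = 1.056.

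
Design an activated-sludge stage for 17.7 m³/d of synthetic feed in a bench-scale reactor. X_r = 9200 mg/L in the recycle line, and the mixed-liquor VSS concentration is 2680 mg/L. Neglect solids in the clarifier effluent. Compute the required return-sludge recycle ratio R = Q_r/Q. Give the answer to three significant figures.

R ≈ 0.411

Mass balance around the secondary clarifier (neglecting effluent solids): R = X / (X_r − X) = 2680 / (9200 − 2680) = 0.4110.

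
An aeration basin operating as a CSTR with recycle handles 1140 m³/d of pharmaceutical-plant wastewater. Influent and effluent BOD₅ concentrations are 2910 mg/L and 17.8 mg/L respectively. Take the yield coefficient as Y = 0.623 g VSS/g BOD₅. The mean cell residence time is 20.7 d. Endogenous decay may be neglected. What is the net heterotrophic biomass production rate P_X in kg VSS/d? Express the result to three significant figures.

P_X ≈ 2050 kg VSS/d

No decay correction is needed, so Y_obs = Y = 0.623.
ΔS = 2910 − 17.8 = 2892 mg/L, so the substrate removal rate is 1140 × 2892/1000 = 3297 kg BOD₅/d.
P_X = Y_obs · Q(S₀ − S) = 0.6230 × 3297 = 2054 kg VSS/d.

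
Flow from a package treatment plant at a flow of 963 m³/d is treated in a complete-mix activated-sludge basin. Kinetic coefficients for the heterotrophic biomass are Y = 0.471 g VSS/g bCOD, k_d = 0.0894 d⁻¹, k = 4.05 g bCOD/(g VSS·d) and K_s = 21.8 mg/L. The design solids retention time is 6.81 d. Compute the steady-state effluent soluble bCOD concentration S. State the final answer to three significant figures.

For a completely mixed reactor with recycle the Lawrence–McCarty relation gives S = K_s·(1 + k_d·θ_c) / [θ_c·(Y·k − k_d) − 1] = 21.8 × (1 + 0.0894 × 6.81) / [6.81 × (0.471 × 4.05 − 0.0894) − 1] = 35.07 / 11.38 = 3.081 mg/L.

S ≈ 3.08 mg/L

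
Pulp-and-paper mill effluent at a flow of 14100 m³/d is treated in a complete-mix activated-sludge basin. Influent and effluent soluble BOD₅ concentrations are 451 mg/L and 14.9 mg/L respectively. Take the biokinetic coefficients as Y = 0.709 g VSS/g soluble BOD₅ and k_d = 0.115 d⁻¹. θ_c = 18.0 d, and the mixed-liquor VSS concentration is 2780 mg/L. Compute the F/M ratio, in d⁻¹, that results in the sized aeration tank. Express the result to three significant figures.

F/M ≈ 0.249 d⁻¹

From the SRT design equation V = Y Q (S₀−S) θ_c / [X (1 + k_d θ_c)] = 0.709 × 14100 × (451 − 14.9) × 18.0 / [2780 × (1 + 0.115 × 18.0)] = 7.85×10^7 / 8535 = 9195 m³.
Food-to-microorganism ratio F/M = Q S₀ / (V X) = 14100 × 451 / (9195 × 2780) = 0.2488 d⁻¹.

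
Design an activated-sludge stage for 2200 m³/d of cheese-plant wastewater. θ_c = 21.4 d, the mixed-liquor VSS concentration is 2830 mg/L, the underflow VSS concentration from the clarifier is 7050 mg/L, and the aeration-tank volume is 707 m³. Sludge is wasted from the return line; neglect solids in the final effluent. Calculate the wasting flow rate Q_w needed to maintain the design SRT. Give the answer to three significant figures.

Wasting from the return line (neglecting effluent solids): Q_w = V·X / (θ_c·X_r) = 707.0 × 2830 / (21.4 × 7050) = 13.26 m³/d.

Q_w ≈ 13.3 m³/d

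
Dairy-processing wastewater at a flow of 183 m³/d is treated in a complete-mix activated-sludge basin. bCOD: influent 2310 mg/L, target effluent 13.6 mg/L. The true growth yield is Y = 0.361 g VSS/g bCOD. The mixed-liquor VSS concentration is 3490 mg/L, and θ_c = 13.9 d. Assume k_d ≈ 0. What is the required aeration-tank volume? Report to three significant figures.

Biomass mass balance (decay neglected): V·X = Y·Q·(S₀ − S)·θ_c, so V = 0.361 × 183 × (2310 − 13.6) × 13.9 / 3490 = 604.2 m³.

V ≈ 604 m³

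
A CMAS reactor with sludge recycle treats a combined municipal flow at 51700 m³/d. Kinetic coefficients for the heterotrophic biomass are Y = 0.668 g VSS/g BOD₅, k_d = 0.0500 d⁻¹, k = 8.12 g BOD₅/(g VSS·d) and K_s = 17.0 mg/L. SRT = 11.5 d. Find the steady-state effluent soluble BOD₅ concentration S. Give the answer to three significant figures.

S ≈ 0.440 mg/L

For a completely mixed reactor with recycle the Lawrence–McCarty relation gives S = K_s·(1 + k_d·θ_c) / [θ_c·(Y·k − k_d) − 1] = 17.0 × (1 + 0.0500 × 11.5) / [11.5 × (0.668 × 8.12 − 0.0500) − 1] = 26.78 / 60.80 = 0.4404 mg/L.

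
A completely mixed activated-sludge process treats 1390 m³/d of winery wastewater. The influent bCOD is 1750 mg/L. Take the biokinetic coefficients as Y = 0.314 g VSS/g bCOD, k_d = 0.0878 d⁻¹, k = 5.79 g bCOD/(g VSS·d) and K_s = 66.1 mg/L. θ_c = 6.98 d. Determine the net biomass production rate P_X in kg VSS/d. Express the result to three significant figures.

P_X ≈ 471 kg VSS/d

Effluent substrate depends only on kinetics and SRT: S = K_s(1 + k_d θ_c) / [θ_c(Yk − k_d) − 1] = 66.1 × (1 + 0.0878 × 6.98) / [6.98 × (0.314 × 5.79 − 0.0878) − 1] = 106.6 / 11.08 = 9.624 mg/L.
Correct the yield for decay: Y_obs = Y/(1 + k_d θ_c) = 0.314 / (1 + 0.0878 × 6.98) = 0.314 / 1.613 = 0.1947.
Substrate removed = Q·(S₀ − S) = 1390 m³/d × (1750 − 9.62) g/m³ = 2.42×10^6 g/d = 2419 kg/d.
So the net sludge growth is P_X = 0.1947 × 2419 = 471.0 kg VSS/d.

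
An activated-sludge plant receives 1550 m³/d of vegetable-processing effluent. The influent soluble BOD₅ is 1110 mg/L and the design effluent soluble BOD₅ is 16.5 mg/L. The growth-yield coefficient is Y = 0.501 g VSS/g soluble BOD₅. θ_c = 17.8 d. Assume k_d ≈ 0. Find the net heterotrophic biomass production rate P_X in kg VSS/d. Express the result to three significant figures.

P_X ≈ 849 kg VSS/d

Since k_d ≈ 0, Y_obs = Y = 0.501 g VSS/g soluble BOD₅.
ΔS = 1110 − 16.5 = 1094 mg/L, so the substrate removal rate is 1550 × 1094/1000 = 1695 kg soluble BOD₅/d.
Net biomass production P_X = Y_obs × Q·(S₀ − S) = 0.5010 × 1695 = 849.2 kg VSS/d.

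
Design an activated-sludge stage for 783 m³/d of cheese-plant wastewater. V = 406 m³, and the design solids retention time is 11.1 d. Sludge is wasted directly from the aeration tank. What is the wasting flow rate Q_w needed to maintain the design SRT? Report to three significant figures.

Q_w ≈ 36.6 m³/d

For wasting at MLVSS concentration, Q_w = V/θ_c = 406.0/11.1 = 36.58 m³/d.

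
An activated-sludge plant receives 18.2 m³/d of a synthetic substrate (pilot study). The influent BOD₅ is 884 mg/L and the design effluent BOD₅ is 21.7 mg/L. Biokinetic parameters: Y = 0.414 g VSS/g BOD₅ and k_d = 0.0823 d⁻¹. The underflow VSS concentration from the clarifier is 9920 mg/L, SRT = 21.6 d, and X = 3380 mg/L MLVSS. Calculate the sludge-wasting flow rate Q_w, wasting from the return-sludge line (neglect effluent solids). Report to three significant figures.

From the SRT design equation V = Y Q (S₀−S) θ_c / [X (1 + k_d θ_c)] = 0.414 × 18.2 × (884 − 21.7) × 21.6 / [3380 × (1 + 0.0823 × 21.6)] = 1.4×10^5 / 9389 = 14.95 m³.
θ_c = V·X/(Q_w·X_r) when wasting from the recycle, so Q_w = V·X/(θ_c·X_r) = 14.95 × 3380 / (21.6 × 9920) = 0.2358 m³/d.

Q_w ≈ 0.236 m³/d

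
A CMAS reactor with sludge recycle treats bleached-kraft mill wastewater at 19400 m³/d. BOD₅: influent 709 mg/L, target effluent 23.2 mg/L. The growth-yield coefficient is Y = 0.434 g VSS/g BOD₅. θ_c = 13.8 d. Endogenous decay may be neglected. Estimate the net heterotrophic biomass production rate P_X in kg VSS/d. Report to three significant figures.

With endogenous decay neglected, the observed yield equals the true yield: Y_obs = Y = 0.434 g VSS/g BOD₅.
ΔS = 709 − 23.2 = 685.8 mg/L, so the substrate removal rate is 19400 × 685.8/1000 = 13305 kg BOD₅/d.
Net biomass production P_X = Y_obs × Q·(S₀ − S) = 0.4340 × 13305 = 5774 kg VSS/d.

P_X ≈ 5770 kg VSS/d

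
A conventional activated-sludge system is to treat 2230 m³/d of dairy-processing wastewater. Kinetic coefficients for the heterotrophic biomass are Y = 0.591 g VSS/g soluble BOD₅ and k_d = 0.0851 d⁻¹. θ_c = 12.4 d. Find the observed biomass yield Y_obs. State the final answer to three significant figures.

Y_obs ≈ 0.288 g VSS/g soluble BOD₅

Observed yield with endogenous decay: Y_obs = Y / (1 + k_d·θ_c) = 0.591 / (1 + 0.0851 × 12.4) = 0.591 / 2.055 = 0.2876 g VSS/g soluble BOD₅.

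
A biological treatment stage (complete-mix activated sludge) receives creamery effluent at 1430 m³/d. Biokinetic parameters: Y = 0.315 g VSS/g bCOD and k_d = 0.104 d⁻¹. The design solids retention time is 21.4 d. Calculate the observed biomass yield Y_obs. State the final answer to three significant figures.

Y_obs ≈ 0.0977 g VSS/g bCOD

Observed yield with endogenous decay: Y_obs = Y / (1 + k_d·θ_c) = 0.315 / (1 + 0.104 × 21.4) = 0.315 / 3.226 = 0.09766 g VSS/g bCOD.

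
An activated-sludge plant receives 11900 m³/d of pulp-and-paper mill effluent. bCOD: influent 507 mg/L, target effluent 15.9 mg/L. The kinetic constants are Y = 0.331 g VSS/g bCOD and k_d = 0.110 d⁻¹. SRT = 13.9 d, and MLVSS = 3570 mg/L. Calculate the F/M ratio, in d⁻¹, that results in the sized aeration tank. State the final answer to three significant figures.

Steady-state biomass mass balance: V·X·(1 + k_d·θ_c) = Y·Q·(S₀ − S)·θ_c, so V = 0.331 × 11900 × (507 − 15.9) × 13.9 / [3570 × (1 + 0.110 × 13.9)] = 2.69×10^7 / 9029 = 2978 m³.
F/M = applied load / biomass = Q·S₀/(V·X) = 11900 × 507 / (2978 × 3570) = 0.5675 d⁻¹.

F/M ≈ 0.567 d⁻¹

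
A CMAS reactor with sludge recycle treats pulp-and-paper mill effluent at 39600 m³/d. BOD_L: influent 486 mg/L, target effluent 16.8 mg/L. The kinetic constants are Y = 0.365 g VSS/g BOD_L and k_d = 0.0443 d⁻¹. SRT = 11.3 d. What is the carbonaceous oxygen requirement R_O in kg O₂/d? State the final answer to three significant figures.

The observed yield is Y_obs = Y/(1 + k_d·θ_c) = 0.365 / (1 + 0.0443 × 11.3) = 0.365 / 1.501 = 0.2432 g VSS per g BOD_L removed.
Mass of BOD_L removed per day: Q(S₀ − S) = 39600 × 469.2 g/m³ = 18580 kg/d.
Biomass synthesised: P_X = Y_obs × 18580 = 4519 kg VSS/d.
Carbonaceous O₂ demand = substrate oxidised − cell-mass equivalent = 18580 − 1.42 × 4519 = 12163 kg O₂/d.

R_O ≈ 12200 kg O₂/d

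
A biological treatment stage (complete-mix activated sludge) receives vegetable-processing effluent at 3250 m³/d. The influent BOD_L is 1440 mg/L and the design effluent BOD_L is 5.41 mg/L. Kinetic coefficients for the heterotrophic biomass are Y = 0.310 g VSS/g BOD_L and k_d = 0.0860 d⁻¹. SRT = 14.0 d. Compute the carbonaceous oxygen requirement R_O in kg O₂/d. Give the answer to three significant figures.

The observed yield is Y_obs = Y/(1 + k_d·θ_c) = 0.310 / (1 + 0.0860 × 14.0) = 0.310 / 2.204 = 0.1407 g VSS per g BOD_L removed.
Mass of BOD_L removed per day: Q(S₀ − S) = 3250 × 1435 g/m³ = 4662 kg/d.
Biomass synthesised: P_X = Y_obs × 4662 = 655.8 kg VSS/d.
R_O = Q·(S₀ − S) − 1.42·P_X = 4662 − 1.42 × 655.8 = 3731 kg O₂/d.

R_O ≈ 3730 kg O₂/d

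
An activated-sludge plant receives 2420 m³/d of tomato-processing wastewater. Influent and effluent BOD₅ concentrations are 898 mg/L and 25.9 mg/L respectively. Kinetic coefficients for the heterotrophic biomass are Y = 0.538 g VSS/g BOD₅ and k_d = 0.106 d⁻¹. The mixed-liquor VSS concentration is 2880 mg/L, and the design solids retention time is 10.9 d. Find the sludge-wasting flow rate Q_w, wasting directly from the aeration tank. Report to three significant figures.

Rearranging the biomass balance for a CMAS with decay, V = Y·Q·ΔS·θ_c / [X·(1+k_d θ_c)] = 0.538 × 2420 × (898 − 25.9) × 10.9 / [2880 × (1 + 0.106 × 10.9)] = 1.24×10^7 / 6208 = 1994 m³.
For wasting at MLVSS concentration, Q_w = V/θ_c = 1994/10.9 = 182.9 m³/d.

Q_w ≈ 183 m³/d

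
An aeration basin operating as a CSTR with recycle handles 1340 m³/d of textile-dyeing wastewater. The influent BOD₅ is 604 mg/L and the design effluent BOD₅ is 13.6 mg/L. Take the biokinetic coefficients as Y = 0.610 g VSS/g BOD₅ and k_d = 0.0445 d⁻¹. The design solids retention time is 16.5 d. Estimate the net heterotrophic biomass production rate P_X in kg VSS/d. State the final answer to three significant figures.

P_X ≈ 278 kg VSS/d

The observed yield is Y_obs = Y/(1 + k_d·θ_c) = 0.610 / (1 + 0.0445 × 16.5) = 0.610 / 1.734 = 0.3517 g VSS per g BOD₅ removed.
Q·(S₀ − S) = 1340 × (604 − 13.6) × 10⁻³ = 791.1 kg/d removed.
Biomass produced: P_X = Y_obs·Q·ΔS = 0.3517 × 791.1 ≈ 278.3 kg VSS/d.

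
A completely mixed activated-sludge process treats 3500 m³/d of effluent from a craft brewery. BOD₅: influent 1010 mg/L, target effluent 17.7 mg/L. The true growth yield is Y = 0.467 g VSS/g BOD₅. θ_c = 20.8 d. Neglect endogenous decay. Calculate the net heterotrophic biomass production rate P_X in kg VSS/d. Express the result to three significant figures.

With endogenous decay neglected, the observed yield equals the true yield: Y_obs = Y = 0.467 g VSS/g BOD₅.
Mass of BOD₅ removed per day: Q(S₀ − S) = 3500 × 992.3 g/m³ = 3473 kg/d.
Biomass produced: P_X = Y_obs·Q·ΔS = 0.4670 × 3473 ≈ 1622 kg VSS/d.

P_X ≈ 1620 kg VSS/d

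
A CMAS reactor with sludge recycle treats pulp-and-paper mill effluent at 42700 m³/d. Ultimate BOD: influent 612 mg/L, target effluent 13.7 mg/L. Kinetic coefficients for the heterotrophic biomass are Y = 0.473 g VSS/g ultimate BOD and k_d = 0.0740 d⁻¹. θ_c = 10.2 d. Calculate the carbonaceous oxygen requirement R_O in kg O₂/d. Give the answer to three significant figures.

R_O ≈ 15800 kg O₂/d

The observed yield is Y_obs = Y/(1 + k_d·θ_c) = 0.473 / (1 + 0.0740 × 10.2) = 0.473 / 1.755 = 0.2695 g VSS per g ultimate BOD removed.
Substrate removed = Q·(S₀ − S) = 42700 m³/d × (612 − 13.7) g/m³ = 2.55×10^7 g/d = 25547 kg/d.
Biomass synthesised: P_X = Y_obs × 25547 = 6886 kg VSS/d.
R_O = Q·(S₀ − S) − 1.42·P_X = 25547 − 1.42 × 6886 = 15769 kg O₂/d.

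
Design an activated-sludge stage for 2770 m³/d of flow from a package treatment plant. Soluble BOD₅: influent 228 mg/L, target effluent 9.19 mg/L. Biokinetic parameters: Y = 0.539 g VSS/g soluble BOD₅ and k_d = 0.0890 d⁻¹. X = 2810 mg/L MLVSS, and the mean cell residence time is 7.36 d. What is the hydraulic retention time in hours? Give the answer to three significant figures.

From the SRT design equation V = Y Q (S₀−S) θ_c / [X (1 + k_d θ_c)] = 0.539 × 2770 × (228 − 9.19) × 7.36 / [2810 × (1 + 0.0890 × 7.36)] = 2.4×10^6 / 4651 = 517.0 m³.
HRT = V/Q = 517.0 m³ / 2770 m³·d⁻¹ = 0.1866 d × 24 = 4.480 h.

τ ≈ 4.48 h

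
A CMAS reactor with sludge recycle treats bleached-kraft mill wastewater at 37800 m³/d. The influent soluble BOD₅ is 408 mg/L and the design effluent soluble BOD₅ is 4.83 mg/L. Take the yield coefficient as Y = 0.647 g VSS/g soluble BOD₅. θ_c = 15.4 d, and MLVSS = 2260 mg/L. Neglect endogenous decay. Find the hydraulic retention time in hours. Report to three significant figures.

V·X = Y·Q·ΔS·θ_c gives V = 0.647 × 37800 × (408 − 4.83) × 15.4 / 2260 = 67189 m³.
Hydraulic retention time τ = V/Q = 67189 / 37800 = 1.777 d = 42.66 h.

τ ≈ 42.7 h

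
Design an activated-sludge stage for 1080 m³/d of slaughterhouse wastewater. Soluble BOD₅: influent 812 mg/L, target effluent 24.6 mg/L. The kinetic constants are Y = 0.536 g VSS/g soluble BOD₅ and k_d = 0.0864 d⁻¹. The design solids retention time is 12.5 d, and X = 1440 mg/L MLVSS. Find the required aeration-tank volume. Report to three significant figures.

From the SRT design equation V = Y Q (S₀−S) θ_c / [X (1 + k_d θ_c)] = 0.536 × 1080 × (812 − 24.6) × 12.5 / [1440 × (1 + 0.0864 × 12.5)] = 5.7×10^6 / 2995 = 1902 m³.

V ≈ 1900 m³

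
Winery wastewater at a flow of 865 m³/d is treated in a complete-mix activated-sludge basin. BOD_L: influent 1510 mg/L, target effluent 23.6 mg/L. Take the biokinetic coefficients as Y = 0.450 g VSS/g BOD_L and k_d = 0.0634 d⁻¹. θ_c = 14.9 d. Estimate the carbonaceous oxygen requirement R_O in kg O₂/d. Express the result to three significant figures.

R_O ≈ 863 kg O₂/d

The observed yield is Y_obs = Y/(1 + k_d·θ_c) = 0.450 / (1 + 0.0634 × 14.9) = 0.450 / 1.945 = 0.2314 g VSS per g BOD_L removed.
Q·(S₀ − S) = 865 × (1510 − 23.6) × 10⁻³ = 1286 kg/d removed.
Biomass synthesised: P_X = Y_obs × 1286 = 297.5 kg VSS/d.
Carbonaceous O₂ demand = substrate oxidised − cell-mass equivalent = 1286 − 1.42 × 297.5 = 863.3 kg O₂/d.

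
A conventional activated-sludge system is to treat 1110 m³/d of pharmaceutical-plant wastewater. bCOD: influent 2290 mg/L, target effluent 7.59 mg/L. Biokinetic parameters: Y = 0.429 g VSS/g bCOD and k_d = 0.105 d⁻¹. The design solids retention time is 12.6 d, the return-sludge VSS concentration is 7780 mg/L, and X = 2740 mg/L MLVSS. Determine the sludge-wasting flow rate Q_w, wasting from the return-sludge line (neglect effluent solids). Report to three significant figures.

Q_w ≈ 60.1 m³/d

From the SRT design equation V = Y Q (S₀−S) θ_c / [X (1 + k_d θ_c)] = 0.429 × 1110 × (2290 − 7.59) × 12.6 / [2740 × (1 + 0.105 × 12.6)] = 1.37×10^7 / 6365 = 2152 m³.
θ_c = V·X/(Q_w·X_r) when wasting from the recycle, so Q_w = V·X/(θ_c·X_r) = 2152 × 2740 / (12.6 × 7780) = 60.14 m³/d.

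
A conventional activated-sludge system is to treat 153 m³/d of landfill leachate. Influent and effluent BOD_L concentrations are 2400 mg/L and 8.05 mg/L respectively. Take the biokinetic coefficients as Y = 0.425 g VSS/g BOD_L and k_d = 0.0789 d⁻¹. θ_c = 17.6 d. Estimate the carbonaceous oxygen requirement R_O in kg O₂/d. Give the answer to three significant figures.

Observed yield with endogenous decay: Y_obs = Y / (1 + k_d·θ_c) = 0.425 / (1 + 0.0789 × 17.6) = 0.425 / 2.389 = 0.1779 g VSS/g BOD_L.
ΔS = 2400 − 8.05 = 2392 mg/L, so the substrate removal rate is 153 × 2392/1000 = 366.0 kg BOD_L/d.
Biomass synthesised: P_X = Y_obs × 366.0 = 65.12 kg VSS/d.
R_O = Q·(S₀ − S) − 1.42·P_X = 366.0 − 1.42 × 65.12 = 273.5 kg O₂/d.

R_O ≈ 274 kg O₂/d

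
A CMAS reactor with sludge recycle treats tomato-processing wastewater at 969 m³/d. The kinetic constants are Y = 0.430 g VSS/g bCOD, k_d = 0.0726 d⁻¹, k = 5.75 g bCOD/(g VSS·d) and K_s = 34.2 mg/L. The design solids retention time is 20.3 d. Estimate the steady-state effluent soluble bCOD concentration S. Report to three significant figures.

Effluent substrate depends only on kinetics and SRT: S = K_s(1 + k_d θ_c) / [θ_c(Yk − k_d) − 1] = 34.2 × (1 + 0.0726 × 20.3) / [20.3 × (0.430 × 5.75 − 0.0726) − 1] = 84.60 / 47.72 = 1.773 mg/L.

S ≈ 1.77 mg/L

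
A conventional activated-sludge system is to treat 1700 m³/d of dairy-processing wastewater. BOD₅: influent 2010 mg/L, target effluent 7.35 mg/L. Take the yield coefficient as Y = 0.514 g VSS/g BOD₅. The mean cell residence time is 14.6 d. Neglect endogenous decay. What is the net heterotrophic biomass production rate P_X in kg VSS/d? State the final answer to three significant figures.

With endogenous decay neglected, the observed yield equals the true yield: Y_obs = Y = 0.514 g VSS/g BOD₅.
ΔS = 2010 − 7.35 = 2003 mg/L, so the substrate removal rate is 1700 × 2003/1000 = 3405 kg BOD₅/d.
Biomass produced: P_X = Y_obs·Q·ΔS = 0.5140 × 3405 ≈ 1750 kg VSS/d.

P_X ≈ 1750 kg VSS/d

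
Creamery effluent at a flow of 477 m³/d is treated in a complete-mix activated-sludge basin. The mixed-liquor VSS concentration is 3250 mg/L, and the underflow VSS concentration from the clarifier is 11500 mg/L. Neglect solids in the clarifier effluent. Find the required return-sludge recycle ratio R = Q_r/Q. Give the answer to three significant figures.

R ≈ 0.394

Solids balance on the clarifier gives (1+R)X = R·X_r, so R = X/(X_r − X) = 3250 / (11500 − 3250) = 0.3939.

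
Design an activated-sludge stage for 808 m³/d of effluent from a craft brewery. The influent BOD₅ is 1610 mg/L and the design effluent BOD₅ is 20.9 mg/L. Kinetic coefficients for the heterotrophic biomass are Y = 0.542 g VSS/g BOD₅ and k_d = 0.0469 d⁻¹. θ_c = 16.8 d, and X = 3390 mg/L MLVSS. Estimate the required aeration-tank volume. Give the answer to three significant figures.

V ≈ 1930 m³

Steady-state biomass mass balance: V·X·(1 + k_d·θ_c) = Y·Q·(S₀ − S)·θ_c, so V = 0.542 × 808 × (1610 − 20.9) × 16.8 / [3390 × (1 + 0.0469 × 16.8)] = 1.17×10^7 / 6061 = 1929 m³.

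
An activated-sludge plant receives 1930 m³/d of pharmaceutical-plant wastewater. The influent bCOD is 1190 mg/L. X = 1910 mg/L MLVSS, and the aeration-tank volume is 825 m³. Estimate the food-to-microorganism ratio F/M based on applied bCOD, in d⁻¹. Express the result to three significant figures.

F/M ≈ 1.46 d⁻¹

F/M = applied load / biomass = Q·S₀/(V·X) = 1930 × 1190 / (825.0 × 1910) = 1.458 d⁻¹.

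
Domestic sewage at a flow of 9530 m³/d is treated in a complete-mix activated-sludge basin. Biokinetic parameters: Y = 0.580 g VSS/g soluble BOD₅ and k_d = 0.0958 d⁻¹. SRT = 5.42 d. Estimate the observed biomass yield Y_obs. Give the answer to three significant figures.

Y_obs ≈ 0.382 g VSS/g soluble BOD₅

Observed yield with endogenous decay: Y_obs = Y / (1 + k_d·θ_c) = 0.580 / (1 + 0.0958 × 5.42) = 0.580 / 1.519 = 0.3818 g VSS/g soluble BOD₅.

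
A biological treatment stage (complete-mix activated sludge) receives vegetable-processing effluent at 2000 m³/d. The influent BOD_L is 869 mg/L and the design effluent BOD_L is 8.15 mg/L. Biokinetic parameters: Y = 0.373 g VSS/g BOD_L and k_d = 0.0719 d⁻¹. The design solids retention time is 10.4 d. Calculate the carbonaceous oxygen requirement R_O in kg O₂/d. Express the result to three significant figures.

Correct the yield for decay: Y_obs = Y/(1 + k_d θ_c) = 0.373 / (1 + 0.0719 × 10.4) = 0.373 / 1.748 = 0.2134.
ΔS = 869 − 8.15 = 860.9 mg/L, so the substrate removal rate is 2000 × 860.9/1000 = 1722 kg BOD_L/d.
Net sludge production P_X = 0.2134 × 1722 = 367.4 kg VSS/d.
R_O = Q·ΔS − 1.42 P_X = 1722 − 521.8 = 1200 kg O₂/d.

R_O ≈ 1200 kg O₂/d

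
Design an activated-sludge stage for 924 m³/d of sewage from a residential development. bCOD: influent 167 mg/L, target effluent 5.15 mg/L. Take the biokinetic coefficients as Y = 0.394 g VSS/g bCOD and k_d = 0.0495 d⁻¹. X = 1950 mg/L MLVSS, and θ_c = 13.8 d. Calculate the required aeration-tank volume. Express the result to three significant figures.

From the SRT design equation V = Y Q (S₀−S) θ_c / [X (1 + k_d θ_c)] = 0.394 × 924 × (167 − 5.15) × 13.8 / [1950 × (1 + 0.0495 × 13.8)] = 8.13×10^5 / 3282 = 247.8 m³.

V ≈ 248 m³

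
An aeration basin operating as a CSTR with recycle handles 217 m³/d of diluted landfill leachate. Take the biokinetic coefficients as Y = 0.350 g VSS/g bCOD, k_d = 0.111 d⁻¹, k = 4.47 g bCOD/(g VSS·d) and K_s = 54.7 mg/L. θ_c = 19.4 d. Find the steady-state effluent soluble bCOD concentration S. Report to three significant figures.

From the Monod/SRT balance for a CMAS, S = K_s·(1+k_d θ_c)/[θ_c·(Y k − k_d) − 1] = 54.7 × (1 + 0.111 × 19.4) / [19.4 × (0.350 × 4.47 − 0.111) − 1] = 172.5 / 27.20 = 6.342 mg/L.

S ≈ 6.34 mg/L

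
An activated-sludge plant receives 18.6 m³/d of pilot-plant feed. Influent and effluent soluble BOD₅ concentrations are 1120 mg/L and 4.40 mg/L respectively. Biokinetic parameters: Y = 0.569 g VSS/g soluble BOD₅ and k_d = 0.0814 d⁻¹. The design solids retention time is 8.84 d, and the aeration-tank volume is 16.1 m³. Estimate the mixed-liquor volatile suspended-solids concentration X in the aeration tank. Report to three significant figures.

From V·X·(1 + k_d·θ_c) = Y·Q·(S₀ − S)·θ_c: X = 0.569 × 18.6 × (1120 − 4.40) × 8.84 / [16.1 × (1 + 0.0814 × 8.84)] = 3770 mg/L.

X ≈ 3770 mg/L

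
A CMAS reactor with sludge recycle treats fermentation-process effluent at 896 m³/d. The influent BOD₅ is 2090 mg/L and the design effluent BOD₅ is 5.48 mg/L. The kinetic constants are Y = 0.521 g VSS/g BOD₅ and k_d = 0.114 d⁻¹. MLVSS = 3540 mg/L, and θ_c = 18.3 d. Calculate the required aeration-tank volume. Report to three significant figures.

V ≈ 1630 m³

From the SRT design equation V = Y Q (S₀−S) θ_c / [X (1 + k_d θ_c)] = 0.521 × 896 × (2090 − 5.48) × 18.3 / [3540 × (1 + 0.114 × 18.3)] = 1.78×10^7 / 10925 = 1630 m³.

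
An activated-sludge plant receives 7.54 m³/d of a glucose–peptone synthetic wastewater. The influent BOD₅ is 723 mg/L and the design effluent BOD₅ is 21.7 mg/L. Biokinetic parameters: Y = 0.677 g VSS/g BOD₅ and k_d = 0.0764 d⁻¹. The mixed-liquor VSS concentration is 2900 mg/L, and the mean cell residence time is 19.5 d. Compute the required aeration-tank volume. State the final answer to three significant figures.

V ≈ 9.67 m³

Rearranging the biomass balance for a CMAS with decay, V = Y·Q·ΔS·θ_c / [X·(1+k_d θ_c)] = 0.677 × 7.54 × (723 − 21.7) × 19.5 / [2900 × (1 + 0.0764 × 19.5)] = 6.98×10^4 / 7220 = 9.668 m³.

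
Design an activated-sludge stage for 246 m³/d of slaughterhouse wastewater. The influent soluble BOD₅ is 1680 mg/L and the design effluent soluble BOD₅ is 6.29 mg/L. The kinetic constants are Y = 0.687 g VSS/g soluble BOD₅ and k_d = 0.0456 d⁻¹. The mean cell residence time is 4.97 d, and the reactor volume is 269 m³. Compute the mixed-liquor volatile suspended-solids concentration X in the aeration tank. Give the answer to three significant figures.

X ≈ 4260 mg/L

X = Y·Q·ΔS·θ_c / [V·(1 + k_d θ_c)] = 0.687 × 246 × (1680 − 6.29) × 4.97 / [269 × (1 + 0.0456 × 4.97)] = 4261 mg/L.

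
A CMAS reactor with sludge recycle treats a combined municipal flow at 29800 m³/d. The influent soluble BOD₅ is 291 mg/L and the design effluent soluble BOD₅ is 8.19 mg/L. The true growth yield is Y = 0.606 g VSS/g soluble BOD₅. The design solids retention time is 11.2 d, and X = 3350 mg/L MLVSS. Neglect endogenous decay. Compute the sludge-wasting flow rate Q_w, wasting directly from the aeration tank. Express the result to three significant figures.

Q_w ≈ 1520 m³/d

V·X = Y·Q·ΔS·θ_c gives V = 0.606 × 29800 × (291 − 8.19) × 11.2 / 3350 = 17075 m³.
For wasting at MLVSS concentration, Q_w = V/θ_c = 17075/11.2 = 1525 m³/d.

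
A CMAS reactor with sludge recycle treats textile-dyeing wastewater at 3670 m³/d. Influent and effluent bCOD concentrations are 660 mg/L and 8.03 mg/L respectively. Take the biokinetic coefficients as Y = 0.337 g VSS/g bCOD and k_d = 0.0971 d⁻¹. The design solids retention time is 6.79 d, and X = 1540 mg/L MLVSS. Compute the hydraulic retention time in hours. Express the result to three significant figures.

From the SRT design equation V = Y Q (S₀−S) θ_c / [X (1 + k_d θ_c)] = 0.337 × 3670 × (660 − 8.03) × 6.79 / [1540 × (1 + 0.0971 × 6.79)] = 5.48×10^6 / 2555 = 2143 m³.
HRT = V/Q = 2143 m³ / 3670 m³·d⁻¹ = 0.5838 d × 24 = 14.01 h.

τ ≈ 14.0 h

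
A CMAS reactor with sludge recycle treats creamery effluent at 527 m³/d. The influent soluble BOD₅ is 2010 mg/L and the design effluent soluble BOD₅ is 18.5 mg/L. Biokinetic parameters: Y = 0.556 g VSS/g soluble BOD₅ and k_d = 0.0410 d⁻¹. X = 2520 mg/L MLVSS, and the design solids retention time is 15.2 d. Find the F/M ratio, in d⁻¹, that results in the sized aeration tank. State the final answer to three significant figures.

F/M ≈ 0.194 d⁻¹

Steady-state biomass mass balance: V·X·(1 + k_d·θ_c) = Y·Q·(S₀ − S)·θ_c, so V = 0.556 × 527 × (2010 − 18.5) × 15.2 / [2520 × (1 + 0.0410 × 15.2)] = 8.87×10^6 / 4090 = 2168 m³.
Food-to-microorganism ratio F/M = Q S₀ / (V X) = 527 × 2010 / (2168 × 2520) = 0.1939 d⁻¹.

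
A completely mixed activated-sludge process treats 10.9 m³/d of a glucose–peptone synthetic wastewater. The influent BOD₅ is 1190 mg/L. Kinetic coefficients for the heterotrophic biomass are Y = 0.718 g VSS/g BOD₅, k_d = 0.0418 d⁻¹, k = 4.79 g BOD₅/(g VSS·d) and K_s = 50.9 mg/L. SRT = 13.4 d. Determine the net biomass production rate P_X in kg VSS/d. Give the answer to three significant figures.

P_X ≈ 5.96 kg VSS/d

For a completely mixed reactor with recycle the Lawrence–McCarty relation gives S = K_s·(1 + k_d·θ_c) / [θ_c·(Y·k − k_d) − 1] = 50.9 × (1 + 0.0418 × 13.4) / [13.4 × (0.718 × 4.79 − 0.0418) − 1] = 79.41 / 44.53 = 1.783 mg/L.
Y_obs = Y / (1 + k_d θ_c) = 0.718 / (1 + 0.0418 × 13.4) = 0.718 / 1.560 = 0.4602.
Mass of BOD₅ removed per day: Q(S₀ − S) = 10.9 × 1188 g/m³ = 12.95 kg/d.
Biomass produced: P_X = Y_obs·Q·ΔS = 0.4602 × 12.95 ≈ 5.961 kg VSS/d.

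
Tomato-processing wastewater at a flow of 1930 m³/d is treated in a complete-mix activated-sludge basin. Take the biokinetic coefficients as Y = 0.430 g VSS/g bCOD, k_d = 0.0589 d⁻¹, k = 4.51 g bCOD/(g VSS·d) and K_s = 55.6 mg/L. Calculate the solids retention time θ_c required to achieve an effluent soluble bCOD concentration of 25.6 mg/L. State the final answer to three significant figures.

θ_c ≈ 1.81 d

Specific growth rate at S = 25.6 mg/L: μ = YkS/(K_s+S) = 0.430·4.51·25.6/(55.6+25.6) = 0.6114 d⁻¹.
Then 1/θ_c = μ − k_d = 0.6114 − 0.0589 = 0.5525 d⁻¹, giving θ_c = 1.810 d.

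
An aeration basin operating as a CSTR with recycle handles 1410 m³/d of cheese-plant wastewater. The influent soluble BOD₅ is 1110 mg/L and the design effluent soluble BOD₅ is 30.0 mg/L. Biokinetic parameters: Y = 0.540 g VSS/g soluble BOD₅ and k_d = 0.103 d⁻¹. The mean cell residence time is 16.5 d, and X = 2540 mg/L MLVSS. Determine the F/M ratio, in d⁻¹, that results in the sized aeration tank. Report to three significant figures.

F/M ≈ 0.311 d⁻¹

Rearranging the biomass balance for a CMAS with decay, V = Y·Q·ΔS·θ_c / [X·(1+k_d θ_c)] = 0.540 × 1410 × (1110 − 30.0) × 16.5 / [2540 × (1 + 0.103 × 16.5)] = 1.36×10^7 / 6857 = 1979 m³.
F/M = Q·S₀ / (V·X) = 1410 × 1110 / (1979 × 2540) = 0.3114 g soluble BOD₅·(g VSS·d)⁻¹.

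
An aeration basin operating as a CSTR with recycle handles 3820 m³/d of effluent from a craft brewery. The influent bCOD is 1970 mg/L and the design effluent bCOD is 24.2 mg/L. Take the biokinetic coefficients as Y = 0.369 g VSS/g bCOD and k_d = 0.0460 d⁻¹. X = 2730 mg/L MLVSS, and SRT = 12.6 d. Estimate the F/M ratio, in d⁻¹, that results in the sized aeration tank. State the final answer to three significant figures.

From the SRT design equation V = Y Q (S₀−S) θ_c / [X (1 + k_d θ_c)] = 0.369 × 3820 × (1970 − 24.2) × 12.6 / [2730 × (1 + 0.0460 × 12.6)] = 3.46×10^7 / 4312 = 8014 m³.
F/M = applied load / biomass = Q·S₀/(V·X) = 3820 × 1970 / (8014 × 2730) = 0.3440 d⁻¹.

F/M ≈ 0.344 d⁻¹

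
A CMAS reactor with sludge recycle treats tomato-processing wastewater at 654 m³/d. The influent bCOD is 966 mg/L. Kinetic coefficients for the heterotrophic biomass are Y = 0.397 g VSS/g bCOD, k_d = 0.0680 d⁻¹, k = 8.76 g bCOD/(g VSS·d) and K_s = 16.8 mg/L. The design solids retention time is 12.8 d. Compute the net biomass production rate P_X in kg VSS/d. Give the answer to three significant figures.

P_X ≈ 134 kg VSS/d

From the Monod/SRT balance for a CMAS, S = K_s·(1+k_d θ_c)/[θ_c·(Y k − k_d) − 1] = 16.8 × (1 + 0.0680 × 12.8) / [12.8 × (0.397 × 8.76 − 0.0680) − 1] = 31.42 / 42.64 = 0.7369 mg/L.
Correct the yield for decay: Y_obs = Y/(1 + k_d θ_c) = 0.397 / (1 + 0.0680 × 12.8) = 0.397 / 1.870 = 0.2123.
Q·(S₀ − S) = 654 × (966 − 0.737) × 10⁻³ = 631.3 kg/d removed.
Biomass produced: P_X = Y_obs·Q·ΔS = 0.2123 × 631.3 ≈ 134.0 kg VSS/d.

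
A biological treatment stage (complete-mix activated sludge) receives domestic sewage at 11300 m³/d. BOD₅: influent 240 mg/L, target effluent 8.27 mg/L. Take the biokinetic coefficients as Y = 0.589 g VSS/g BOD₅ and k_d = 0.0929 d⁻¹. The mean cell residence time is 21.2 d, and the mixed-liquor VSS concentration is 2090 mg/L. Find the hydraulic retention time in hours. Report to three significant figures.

Steady-state biomass mass balance: V·X·(1 + k_d·θ_c) = Y·Q·(S₀ − S)·θ_c, so V = 0.589 × 11300 × (240 − 8.27) × 21.2 / [2090 × (1 + 0.0929 × 21.2)] = 3.27×10^7 / 6206 = 5268 m³.
τ = V/Q = 5268/11300 = 0.4662 d, or 11.19 h.

τ ≈ 11.2 h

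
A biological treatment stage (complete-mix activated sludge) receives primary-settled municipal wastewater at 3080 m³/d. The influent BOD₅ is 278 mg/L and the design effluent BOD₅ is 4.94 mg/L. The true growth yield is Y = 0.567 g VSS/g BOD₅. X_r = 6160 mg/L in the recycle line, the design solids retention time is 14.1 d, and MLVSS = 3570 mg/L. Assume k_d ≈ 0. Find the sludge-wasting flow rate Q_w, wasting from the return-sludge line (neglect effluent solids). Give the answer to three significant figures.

V·X = Y·Q·ΔS·θ_c gives V = 0.567 × 3080 × (278 − 4.94) × 14.1 / 3570 = 1883 m³.
Wasting from the return line (neglecting effluent solids): Q_w = V·X / (θ_c·X_r) = 1883 × 3570 / (14.1 × 6160) = 77.41 m³/d.

Q_w ≈ 77.4 m³/d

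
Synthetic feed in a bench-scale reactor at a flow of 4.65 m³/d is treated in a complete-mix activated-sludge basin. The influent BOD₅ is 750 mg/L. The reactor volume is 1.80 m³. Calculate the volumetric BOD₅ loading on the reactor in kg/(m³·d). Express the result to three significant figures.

L_v ≈ 1.94 kg BOD₅/(m³·d)

Applied BOD₅ load per unit volume = Q·S₀/V = (4.65 × 750/1000)/1.800 = 1.938 kg BOD₅·m⁻³·d⁻¹.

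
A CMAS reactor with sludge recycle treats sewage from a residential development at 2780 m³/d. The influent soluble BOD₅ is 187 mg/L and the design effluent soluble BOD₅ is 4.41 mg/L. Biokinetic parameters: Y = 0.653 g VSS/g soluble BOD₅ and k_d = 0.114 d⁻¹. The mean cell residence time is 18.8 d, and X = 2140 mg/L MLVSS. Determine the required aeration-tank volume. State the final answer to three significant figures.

V ≈ 926 m³

Rearranging the biomass balance for a CMAS with decay, V = Y·Q·ΔS·θ_c / [X·(1+k_d θ_c)] = 0.653 × 2780 × (187 − 4.41) × 18.8 / [2140 × (1 + 0.114 × 18.8)] = 6.23×10^6 / 6726 = 926.4 m³.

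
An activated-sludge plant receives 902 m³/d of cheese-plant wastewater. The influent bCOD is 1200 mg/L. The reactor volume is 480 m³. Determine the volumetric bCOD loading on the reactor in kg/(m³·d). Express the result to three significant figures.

L_v ≈ 2.25 kg bCOD/(m³·d)

Volumetric loading L_v = Q·S₀ / V = 902 × 1200 g/m³ / 480.0 m³ = 2255 g/(m³·d) = 2.255 kg bCOD/(m³·d).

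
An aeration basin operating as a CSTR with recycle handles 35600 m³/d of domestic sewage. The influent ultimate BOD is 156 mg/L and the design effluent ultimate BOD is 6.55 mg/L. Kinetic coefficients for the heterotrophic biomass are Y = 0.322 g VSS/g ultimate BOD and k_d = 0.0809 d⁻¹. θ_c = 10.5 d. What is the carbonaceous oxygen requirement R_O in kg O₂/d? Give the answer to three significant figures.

Correct the yield for decay: Y_obs = Y/(1 + k_d θ_c) = 0.322 / (1 + 0.0809 × 10.5) = 0.322 / 1.849 = 0.1741.
Q·(S₀ − S) = 35600 × (156 − 6.55) × 10⁻³ = 5320 kg/d removed.
Biomass synthesised: P_X = Y_obs × 5320 = 926.3 kg VSS/d.
R_O = Q·ΔS − 1.42 P_X = 5320 − 1315 = 4005 kg O₂/d.

R_O ≈ 4010 kg O₂/d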